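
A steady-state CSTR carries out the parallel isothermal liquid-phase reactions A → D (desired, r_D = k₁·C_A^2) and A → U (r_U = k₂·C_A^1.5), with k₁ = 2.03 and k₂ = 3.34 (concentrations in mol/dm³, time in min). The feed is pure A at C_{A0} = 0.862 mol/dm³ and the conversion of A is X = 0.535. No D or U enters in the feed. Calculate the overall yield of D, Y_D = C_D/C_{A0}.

Exit C_A = C_{A0}(1−X) = 0.862×0.465 = 0.4008 mol/dm³.
In a CSTR the entire volume is at exit conditions, so r_D = 2.03×0.4008^2 = 0.3261 and r_U = 3.34×0.4008^1.5 = 0.8476.
Fraction of consumed A going to D: r_D/(r_D+r_U) = 0.2779.
C_D = 0.2779·C_{A0}·X = 0.2779×0.862×0.535 = 0.128 mol/dm³; Y_D = C_D/C_{A0} = 0.149.

0.149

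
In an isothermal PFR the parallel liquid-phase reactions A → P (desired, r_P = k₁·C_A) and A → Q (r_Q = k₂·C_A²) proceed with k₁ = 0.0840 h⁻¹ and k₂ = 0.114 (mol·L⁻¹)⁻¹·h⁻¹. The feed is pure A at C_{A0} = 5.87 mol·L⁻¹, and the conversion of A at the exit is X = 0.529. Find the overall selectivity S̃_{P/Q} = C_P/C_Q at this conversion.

C_A = C_{A0}(1−X) = 2.765 mol·L⁻¹.
Along a PFR/batch, dC_P/dC_A = −r_P/(r_P+r_Q) = −k₁/(k₁+k₂·C_A).
Integrating from C_{A0} to C_A: C_P = (0.0840/0.114)·ln[(0.0840+0.114·5.87)/(0.0840+0.114·2.76)] = 0.7368·ln(0.7532/0.3992) = 0.4678 mol·L⁻¹.
C_Q = (C_{A0}−C_A)−C_P = 2.637 mol·L⁻¹; S̃_{P/Q} = 0.4678/2.637 = 0.177.

0.177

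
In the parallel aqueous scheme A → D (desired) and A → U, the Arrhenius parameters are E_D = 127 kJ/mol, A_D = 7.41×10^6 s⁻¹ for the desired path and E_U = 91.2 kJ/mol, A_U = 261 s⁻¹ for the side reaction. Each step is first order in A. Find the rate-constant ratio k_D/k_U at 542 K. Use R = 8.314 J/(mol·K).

10.1

With equal orders, S_{D/U} = k_D/k_U = (A_D/A_U)·exp[(E_U−E_D)/(RT)].
(E_U−E_D)/(RT) = (91.2−127)×10³/(8.314×542) = -35800/4506 = -7.945.
k_D/k_U = (7.41×10^6/261)·exp(-7.945) = 28391 × 3.546×10^-4 = 10.1.
Since E_D > E_U, raising the temperature improves selectivity toward D.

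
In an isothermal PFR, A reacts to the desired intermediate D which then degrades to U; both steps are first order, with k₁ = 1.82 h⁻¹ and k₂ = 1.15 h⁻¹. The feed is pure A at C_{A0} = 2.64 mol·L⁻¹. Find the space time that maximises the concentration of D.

The intermediate peaks when r₁ = r₂, i.e. k₁e^(−k₁τ) = k₂e^(−k₂τ), giving τ_opt = ln(k₂/k₁)/(k₂−k₁).
= ln(1.15/1.82)/(1.15−1.82) = ln(0.6319)/-0.6700 = -0.4591/-0.6700 = 0.685 h.

0.685 h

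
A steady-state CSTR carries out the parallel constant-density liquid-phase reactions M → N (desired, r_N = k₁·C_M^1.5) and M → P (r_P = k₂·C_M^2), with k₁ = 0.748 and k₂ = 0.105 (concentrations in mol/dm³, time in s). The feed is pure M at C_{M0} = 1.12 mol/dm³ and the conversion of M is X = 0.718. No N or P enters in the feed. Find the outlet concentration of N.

0.745 mol/dm³

Exit C_M = C_{M0}(1−X) = 1.12×0.282 = 0.3158 mol/dm³.
In a CSTR the entire volume is at exit conditions, so r_N = 0.748×0.3158^1.5 = 0.1328 and r_P = 0.105×0.3158^2 = 0.01047.
Fraction of consumed M going to N: r_N/(r_N+r_P) = 0.9269.
C_N = 0.9269·C_{M0}·X = 0.9269×1.12×0.718 = 0.745 mol/dm³.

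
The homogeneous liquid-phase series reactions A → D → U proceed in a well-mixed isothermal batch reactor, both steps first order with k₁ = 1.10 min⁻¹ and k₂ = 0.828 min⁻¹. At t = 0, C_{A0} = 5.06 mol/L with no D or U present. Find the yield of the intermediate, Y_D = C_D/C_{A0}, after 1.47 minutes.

0.395

Solving the coupled first-order balances gives C_D(t) = [k₁/(k₂−k₁)]·C_{A0}·(e^(−k₁t) − e^(−k₂t)).
e^(−k₁t) = e^(−1.10×1.47) = e^(−1.617) = 0.1985; e^(−k₂t) = e^(−1.217) = 0.2961.
C_D = 1.10×5.06/(0.828−1.10) × (0.1985−0.2961) = (-20.46)×(-0.09758) = 1.997 mol/L.
Y_D = C_D/C_{A0} = 1.997/5.06 = 0.395.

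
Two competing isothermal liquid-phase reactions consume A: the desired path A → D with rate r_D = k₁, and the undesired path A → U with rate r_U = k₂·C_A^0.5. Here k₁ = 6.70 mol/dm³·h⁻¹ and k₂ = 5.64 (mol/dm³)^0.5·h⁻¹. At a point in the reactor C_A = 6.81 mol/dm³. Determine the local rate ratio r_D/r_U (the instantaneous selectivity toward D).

S_{D/U} = r_D/r_U = (k₁)/(k₂·C_A^0.5) = (k₁/k₂)·C_A^-0.5.
= (6.70) / (5.64×6.810^0.5) = 6.700/14.72 = 0.455.
The undesired path is higher order in A, so low C_A (CSTR or dilute feed) favours D.

0.455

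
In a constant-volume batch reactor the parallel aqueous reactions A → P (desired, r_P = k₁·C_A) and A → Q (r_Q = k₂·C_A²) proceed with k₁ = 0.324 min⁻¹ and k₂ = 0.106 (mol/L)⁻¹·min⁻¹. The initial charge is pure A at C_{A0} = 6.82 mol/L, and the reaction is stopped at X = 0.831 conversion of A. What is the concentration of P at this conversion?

C_A = C_{A0}(1−X) = 1.153 mol/L.
Along a PFR/batch, dC_P/dC_A = −r_P/(r_P+r_Q) = −k₁/(k₁+k₂·C_A).
Integrating from C_{A0} to C_A: C_P = (0.324/0.106)·ln[(0.324+0.106·6.82)/(0.324+0.106·1.15)] = 3.057·ln(1.047/0.4462) = 2.607 mol/L.

2.61 mol/L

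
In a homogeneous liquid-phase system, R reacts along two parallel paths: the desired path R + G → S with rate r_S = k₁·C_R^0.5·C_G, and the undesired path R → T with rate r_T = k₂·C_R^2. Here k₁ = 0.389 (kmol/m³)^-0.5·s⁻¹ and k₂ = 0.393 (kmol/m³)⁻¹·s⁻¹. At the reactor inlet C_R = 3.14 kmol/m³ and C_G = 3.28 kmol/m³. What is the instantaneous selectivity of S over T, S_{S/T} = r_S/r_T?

0.583

S_{S/T} = r_S/r_T = (k₁·C_R^0.5·C_G)/(k₂·C_R^2) = (k₁/k₂)·C_R^-1.5·C_G.
= (0.389×3.140^0.5×3.280) / (0.393×3.140^2) = 2.261/3.875 = 0.583.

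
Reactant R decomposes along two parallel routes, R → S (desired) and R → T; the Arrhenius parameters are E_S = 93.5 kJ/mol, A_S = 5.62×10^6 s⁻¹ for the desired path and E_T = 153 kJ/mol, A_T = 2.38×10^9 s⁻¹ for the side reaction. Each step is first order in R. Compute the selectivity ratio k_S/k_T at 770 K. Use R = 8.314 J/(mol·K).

25.7

k_S/k_T = (A_S/A_T)·exp[−(E_S−E_T)/(RT)] = (A_S/A_T)·exp[(E_T−E_S)/(RT)].
(E_T−E_S)/(RT) = (153−93.5)×10³/(8.314×770) = 59500/6402 = 9.294.
k_S/k_T = (5.62×10^6/2.38×10^9)·exp(9.294) = 0.002361 × 10876 = 25.7.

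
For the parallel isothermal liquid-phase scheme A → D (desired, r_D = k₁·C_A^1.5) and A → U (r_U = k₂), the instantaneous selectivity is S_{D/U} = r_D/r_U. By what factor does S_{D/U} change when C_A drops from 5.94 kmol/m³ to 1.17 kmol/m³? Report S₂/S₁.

S_{D/U} = (k₁/k₂)·C_A^1.5, so S₂/S₁ = (C_{A,2}/C_{A,1})^1.5.
= (1.17/5.94)^1.5 = (0.1970)^1.5 = 0.0874.

0.0874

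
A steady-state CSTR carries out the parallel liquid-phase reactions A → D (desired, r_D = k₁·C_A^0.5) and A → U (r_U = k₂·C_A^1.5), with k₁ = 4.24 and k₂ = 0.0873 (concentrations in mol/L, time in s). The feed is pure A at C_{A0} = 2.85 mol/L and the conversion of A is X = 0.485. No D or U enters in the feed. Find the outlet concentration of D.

1.34 mol/L

Exit C_A = C_{A0}(1−X) = 2.85×0.515 = 1.468 mol/L.
Rates in a CSTR are evaluated at the outlet concentration: r_D = 4.24×1.468^0.5 = 5.137, r_U = 0.0873×1.468^1.5 = 0.1552.
Fraction of consumed A going to D: r_D/(r_D+r_U) = 0.9707.
C_D = 0.9707·C_{A0}·X = 0.9707×2.85×0.485 = 1.34 mol/L.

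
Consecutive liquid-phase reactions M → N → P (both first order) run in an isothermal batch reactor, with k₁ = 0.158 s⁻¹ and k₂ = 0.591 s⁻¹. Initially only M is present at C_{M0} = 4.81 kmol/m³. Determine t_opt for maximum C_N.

3.05 s

For first-order series the maximum of C_N occurs at t_opt = ln(k₂/k₁)/(k₂−k₁).
= ln(0.591/0.158)/(0.591−0.158) = ln(3.741)/0.4330 = 1.319/0.4330 = 3.05 s.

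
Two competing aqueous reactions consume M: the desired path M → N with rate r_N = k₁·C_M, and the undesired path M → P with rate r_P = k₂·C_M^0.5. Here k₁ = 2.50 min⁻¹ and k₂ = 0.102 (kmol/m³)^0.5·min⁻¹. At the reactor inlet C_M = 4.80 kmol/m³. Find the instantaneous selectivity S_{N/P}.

53.7

S_{N/P} = r_N/r_P = (k₁·C_M)/(k₂·C_M^0.5) = (k₁/k₂)·C_M^0.5.
= (2.50×4.800) / (0.102×4.800^0.5) = 12.00/0.2235 = 53.7.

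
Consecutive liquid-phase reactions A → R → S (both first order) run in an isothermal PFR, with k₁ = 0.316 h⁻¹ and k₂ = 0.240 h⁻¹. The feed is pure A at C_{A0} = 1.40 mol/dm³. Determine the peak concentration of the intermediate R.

At the optimum, C_{R,max}/C_{A0} = (k₁/k₂)^[k₂/(k₂−k₁)].
= (0.316/0.240)^(0.240/(0.240−0.316)) = (1.317)^(-3.158) = 0.4195.
C_{R,max} = 0.4195×1.40 = 0.587 mol/dm³.

0.587 mol/dm³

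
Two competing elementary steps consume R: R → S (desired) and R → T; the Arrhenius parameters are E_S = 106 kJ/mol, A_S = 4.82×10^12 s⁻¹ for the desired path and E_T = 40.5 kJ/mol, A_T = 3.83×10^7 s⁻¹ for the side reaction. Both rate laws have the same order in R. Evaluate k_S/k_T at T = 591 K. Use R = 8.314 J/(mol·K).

0.204

With equal orders, S_{S/T} = k_S/k_T = (A_S/A_T)·exp[(E_T−E_S)/(RT)].
(E_T−E_S)/(RT) = (40.5−106)×10³/(8.314×591) = -65500/4914 = -13.33.
k_S/k_T = (4.82×10^12/3.83×10^7)·exp(-13.33) = 1.258×10^5 × 1.624×10^-6 = 0.204.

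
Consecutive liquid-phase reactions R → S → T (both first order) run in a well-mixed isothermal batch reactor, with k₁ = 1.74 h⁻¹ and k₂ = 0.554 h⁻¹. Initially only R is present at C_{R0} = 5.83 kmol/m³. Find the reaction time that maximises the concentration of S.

The intermediate peaks when r₁ = r₂, i.e. k₁e^(−k₁t) = k₂e^(−k₂t), giving t_opt = ln(k₂/k₁)/(k₂−k₁).
= ln(0.554/1.74)/(0.554−1.74) = ln(0.3184)/-1.186 = -1.144/-1.186 = 0.965 h.

0.965 h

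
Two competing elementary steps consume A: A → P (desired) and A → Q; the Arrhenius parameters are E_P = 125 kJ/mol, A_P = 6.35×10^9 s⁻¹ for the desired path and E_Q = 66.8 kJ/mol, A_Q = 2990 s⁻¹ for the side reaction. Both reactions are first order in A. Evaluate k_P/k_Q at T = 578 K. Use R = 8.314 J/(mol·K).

Since both paths have the same order in A, the concentration cancels and S_{P/Q} = k_P/k_Q = (A_P/A_Q)·exp[(E_Q−E_P)/(RT)].
(E_Q−E_P)/(RT) = (66.8−125)×10³/(8.314×578) = -58200/4805 = -12.11.
k_P/k_Q = (6.35×10^9/2990)·exp(-12.11) = 2.124×10^6 × 5.498×10^-6 = 11.7.

11.7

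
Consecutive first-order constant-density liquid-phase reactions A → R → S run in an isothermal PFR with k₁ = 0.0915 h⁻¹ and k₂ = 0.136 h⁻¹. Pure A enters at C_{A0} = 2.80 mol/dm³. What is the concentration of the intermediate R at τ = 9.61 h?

0.832 mol/dm³

Solving the coupled first-order balances gives C_R(τ) = [k₁/(k₂−k₁)]·C_{A0}·(e^(−k₁τ) − e^(−k₂τ)).
e^(−k₁τ) = e^(−0.0915×9.61) = e^(−0.8793) = 0.4151; e^(−k₂τ) = e^(−1.307) = 0.2706.
C_R = 0.0915×2.80/(0.136−0.0915) × (0.4151−0.2706) = 5.757×0.1444 = 0.8315 mol/dm³.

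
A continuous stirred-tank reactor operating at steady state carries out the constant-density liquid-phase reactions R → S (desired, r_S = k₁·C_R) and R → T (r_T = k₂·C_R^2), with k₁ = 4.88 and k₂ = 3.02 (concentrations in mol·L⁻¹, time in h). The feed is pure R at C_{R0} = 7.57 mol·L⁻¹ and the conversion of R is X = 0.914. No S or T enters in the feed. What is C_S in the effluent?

Exit C_R = C_{R0}(1−X) = 7.57×0.0860 = 0.6510 mol·L⁻¹.
Rates in a CSTR are evaluated at the outlet concentration: r_S = 4.88×0.6510 = 3.177, r_T = 3.02×0.6510^2 = 1.280.
Fraction of consumed R going to S: r_S/(r_S+r_T) = 0.7128.
C_S = 0.7128·C_{R0}·X = 0.7128×7.57×0.914 = 4.93 mol·L⁻¹.

4.93 mol·L⁻¹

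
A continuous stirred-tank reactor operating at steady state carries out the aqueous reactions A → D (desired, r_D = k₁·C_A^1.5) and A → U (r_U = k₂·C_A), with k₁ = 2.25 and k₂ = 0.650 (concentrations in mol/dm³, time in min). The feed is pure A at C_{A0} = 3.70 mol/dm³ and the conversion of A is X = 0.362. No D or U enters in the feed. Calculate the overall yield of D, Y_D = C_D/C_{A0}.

0.305

Exit C_A = C_{A0}(1−X) = 3.70×0.638 = 2.361 mol/dm³.
A CSTR operates uniformly at the exit composition, giving r_D = 8.160 and r_U = 1.534 (each k·C_A^n at C_A = 2.361).
Fraction of consumed A going to D: r_D/(r_D+r_U) = 0.8417.
C_D = 0.8417·C_{A0}·X = 0.8417×3.70×0.362 = 1.13 mol/dm³; Y_D = C_D/C_{A0} = 0.305.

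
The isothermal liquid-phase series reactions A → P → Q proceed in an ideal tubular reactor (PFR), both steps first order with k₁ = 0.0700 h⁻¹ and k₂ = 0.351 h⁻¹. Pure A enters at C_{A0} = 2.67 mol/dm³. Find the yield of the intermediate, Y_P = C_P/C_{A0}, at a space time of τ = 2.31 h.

0.101

For first-order series with pure A initially, C_P(τ) = k₁C_{A0}/(k₂−k₁)·(e^(−k₁τ) − e^(−k₂τ)).
e^(−k₁τ) = e^(−0.0700×2.31) = e^(−0.1617) = 0.8507; e^(−k₂τ) = e^(−0.8108) = 0.4445.
C_P = 0.0700×2.67/(0.351−0.0700) × (0.8507−0.4445) = 0.6651×0.4062 = 0.2702 mol/dm³.
Y_P = C_P/C_{A0} = 0.2702/2.67 = 0.101.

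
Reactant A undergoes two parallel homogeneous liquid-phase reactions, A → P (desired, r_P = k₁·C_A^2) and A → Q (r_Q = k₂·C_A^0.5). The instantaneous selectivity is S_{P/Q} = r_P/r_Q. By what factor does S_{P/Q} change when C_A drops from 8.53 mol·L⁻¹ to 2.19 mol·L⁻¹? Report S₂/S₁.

0.130

S_{P/Q} = (k₁/k₂)·C_A^1.5, so S₂/S₁ = (C_{A,2}/C_{A,1})^1.5.
= (2.19/8.53)^1.5 = (0.2567)^1.5 = 0.130.
Selectivity toward P falls as C_A falls — high-concentration operation is favoured.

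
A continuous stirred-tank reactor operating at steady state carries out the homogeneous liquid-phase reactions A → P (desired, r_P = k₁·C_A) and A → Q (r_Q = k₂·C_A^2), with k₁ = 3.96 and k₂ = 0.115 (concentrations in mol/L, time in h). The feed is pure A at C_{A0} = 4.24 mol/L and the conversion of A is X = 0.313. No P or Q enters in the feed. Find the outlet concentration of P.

Exit C_A = C_{A0}(1−X) = 4.24×0.687 = 2.913 mol/L.
Rates in a CSTR are evaluated at the outlet concentration: r_P = 3.96×2.913 = 11.54, r_Q = 0.115×2.913^2 = 0.9758.
Fraction of consumed A going to P: r_P/(r_P+r_Q) = 0.9220.
C_P = 0.9220·C_{A0}·X = 0.9220×4.24×0.313 = 1.22 mol/L.

1.22 mol/L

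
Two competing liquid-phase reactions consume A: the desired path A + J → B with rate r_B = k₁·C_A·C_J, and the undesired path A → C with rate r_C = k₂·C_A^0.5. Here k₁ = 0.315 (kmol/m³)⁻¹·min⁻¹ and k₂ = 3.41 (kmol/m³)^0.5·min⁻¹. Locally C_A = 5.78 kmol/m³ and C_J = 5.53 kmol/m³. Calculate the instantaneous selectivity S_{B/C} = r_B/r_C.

1.23

S_{B/C} = r_B/r_C = (k₁·C_A·C_J)/(k₂·C_A^0.5) = (k₁/k₂)·C_A^0.5·C_J.
= (0.315×5.780×5.530) / (3.41×5.780^0.5) = 10.07/8.198 = 1.23.
Since the desired path is higher order in A, keeping C_A high (PFR or concentrated feed) favours B.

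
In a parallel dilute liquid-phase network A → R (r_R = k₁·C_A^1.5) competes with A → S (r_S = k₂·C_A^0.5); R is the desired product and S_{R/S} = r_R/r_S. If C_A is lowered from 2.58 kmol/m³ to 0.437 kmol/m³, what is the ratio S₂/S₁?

0.169

S_{R/S} = (k₁/k₂)·C_A, so S₂/S₁ = (C_{A,2}/C_{A,1}).
= 0.437/2.58 = 0.169.
Selectivity toward R falls as C_A falls — high-concentration operation is favoured.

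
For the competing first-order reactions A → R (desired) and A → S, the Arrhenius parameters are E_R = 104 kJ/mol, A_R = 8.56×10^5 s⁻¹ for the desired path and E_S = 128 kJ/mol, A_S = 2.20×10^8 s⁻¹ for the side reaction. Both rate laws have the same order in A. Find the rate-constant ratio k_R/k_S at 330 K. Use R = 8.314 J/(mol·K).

With equal orders, S_{R/S} = k_R/k_S = (A_R/A_S)·exp[(E_S−E_R)/(RT)].
(E_S−E_R)/(RT) = (128−104)×10³/(8.314×330) = 24000/2744 = 8.748.
k_R/k_S = (8.56×10^5/2.20×10^8)·exp(8.748) = 0.003891 × 6295 = 24.5.

24.5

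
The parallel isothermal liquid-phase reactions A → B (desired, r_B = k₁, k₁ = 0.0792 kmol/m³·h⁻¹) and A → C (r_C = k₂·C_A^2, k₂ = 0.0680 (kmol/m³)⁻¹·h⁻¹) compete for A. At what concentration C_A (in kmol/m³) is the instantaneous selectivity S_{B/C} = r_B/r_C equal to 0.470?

1.57 kmol/m³

S_{B/C} = (k₁/k₂)·C_A^-2 ⇒ C_A = (S·k₂/k₁)^(-0.5).
= (0.470×0.0680/0.0792)^(-0.5) = (0.4035)^(-0.5) = 1.57 kmol/m³.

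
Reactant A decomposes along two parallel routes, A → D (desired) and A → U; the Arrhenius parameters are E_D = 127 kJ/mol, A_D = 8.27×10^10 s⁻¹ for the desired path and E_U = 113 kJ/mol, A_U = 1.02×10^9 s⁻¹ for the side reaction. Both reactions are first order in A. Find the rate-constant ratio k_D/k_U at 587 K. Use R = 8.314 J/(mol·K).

k_D/k_U = (A_D/A_U)·exp[−(E_D−E_U)/(RT)] = (A_D/A_U)·exp[(E_U−E_D)/(RT)].
(E_U−E_D)/(RT) = (113−127)×10³/(8.314×587) = -14000/4880 = -2.869.
k_D/k_U = (8.27×10^10/1.02×10^9)·exp(-2.869) = 81.08 × 0.05677 = 4.60.
Since E_D > E_U, raising the temperature improves selectivity toward D.

4.60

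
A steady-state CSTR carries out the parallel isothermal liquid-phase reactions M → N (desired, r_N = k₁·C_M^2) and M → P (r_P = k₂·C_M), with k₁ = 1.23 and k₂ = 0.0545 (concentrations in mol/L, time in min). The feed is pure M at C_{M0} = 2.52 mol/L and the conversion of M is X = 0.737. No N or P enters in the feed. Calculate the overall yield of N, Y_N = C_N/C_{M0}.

0.691

Exit C_M = C_{M0}(1−X) = 2.52×0.263 = 0.6628 mol/L.
A CSTR operates uniformly at the exit composition, giving r_N = 0.5403 and r_P = 0.03612 (each k·C_M^n at C_M = 0.6628).
Fraction of consumed M going to N: r_N/(r_N+r_P) = 0.9373.
C_N = 0.9373·C_{M0}·X = 0.9373×2.52×0.737 = 1.74 mol/L; Y_N = C_N/C_{M0} = 0.691.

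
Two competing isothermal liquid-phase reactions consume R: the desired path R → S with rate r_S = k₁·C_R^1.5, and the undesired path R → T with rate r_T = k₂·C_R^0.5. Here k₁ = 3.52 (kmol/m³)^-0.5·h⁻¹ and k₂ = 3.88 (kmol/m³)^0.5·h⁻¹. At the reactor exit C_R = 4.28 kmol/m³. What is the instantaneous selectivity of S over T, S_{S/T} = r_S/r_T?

3.88

S_{S/T} = r_S/r_T = (k₁·C_R^1.5)/(k₂·C_R^0.5) = (k₁/k₂)·C_R.
= (3.52×4.280^1.5) / (3.88×4.280^0.5) = 31.17/8.027 = 3.88.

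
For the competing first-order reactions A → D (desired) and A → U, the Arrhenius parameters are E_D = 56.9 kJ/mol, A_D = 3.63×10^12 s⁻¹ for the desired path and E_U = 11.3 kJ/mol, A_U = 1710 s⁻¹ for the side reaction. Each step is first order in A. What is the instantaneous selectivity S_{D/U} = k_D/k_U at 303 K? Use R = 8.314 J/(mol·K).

k_D/k_U = (A_D/A_U)·exp[−(E_D−E_U)/(RT)] = (A_D/A_U)·exp[(E_U−E_D)/(RT)].
(E_U−E_D)/(RT) = (11.3−56.9)×10³/(8.314×303) = -45600/2519 = -18.10.
k_D/k_U = (3.63×10^12/1710)·exp(-18.10) = 2.123×10^9 × 1.376×10^-8 = 29.2.

29.2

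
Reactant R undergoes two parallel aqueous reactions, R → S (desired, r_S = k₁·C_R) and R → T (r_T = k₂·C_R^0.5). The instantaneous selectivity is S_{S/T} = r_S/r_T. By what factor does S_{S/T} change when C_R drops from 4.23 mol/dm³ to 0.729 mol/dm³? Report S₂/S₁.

S_{S/T} = (k₁/k₂)·C_R^0.5, so S₂/S₁ = (C_{R,2}/C_{R,1})^0.5.
= (0.729/4.23)^0.5 = (0.1723)^0.5 = 0.415.

0.415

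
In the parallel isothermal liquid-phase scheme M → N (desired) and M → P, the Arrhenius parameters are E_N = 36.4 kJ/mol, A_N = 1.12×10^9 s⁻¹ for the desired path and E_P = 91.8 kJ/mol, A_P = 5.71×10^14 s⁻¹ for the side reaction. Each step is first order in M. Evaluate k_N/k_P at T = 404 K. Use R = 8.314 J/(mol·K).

Since both paths have the same order in M, the concentration cancels and S_{N/P} = k_N/k_P = (A_N/A_P)·exp[(E_P−E_N)/(RT)].
(E_P−E_N)/(RT) = (91.8−36.4)×10³/(8.314×404) = 55400/3359 = 16.49.
k_N/k_P = (1.12×10^9/5.71×10^14)·exp(16.49) = 1.961×10^-6 × 1.456×10^7 = 28.6.

28.6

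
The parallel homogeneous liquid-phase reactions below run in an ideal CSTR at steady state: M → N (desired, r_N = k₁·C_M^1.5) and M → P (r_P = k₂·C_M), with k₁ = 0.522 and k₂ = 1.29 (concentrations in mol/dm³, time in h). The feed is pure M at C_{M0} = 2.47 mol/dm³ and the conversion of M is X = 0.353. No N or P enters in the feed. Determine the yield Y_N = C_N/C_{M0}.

0.119

Exit C_M = C_{M0}(1−X) = 2.47×0.647 = 1.598 mol/dm³.
A CSTR operates uniformly at the exit composition, giving r_N = 1.055 and r_P = 2.062 (each k·C_M^n at C_M = 1.598).
Fraction of consumed M going to N: r_N/(r_N+r_P) = 0.3384.
C_N = 0.3384·C_{M0}·X = 0.3384×2.47×0.353 = 0.295 mol/dm³; Y_N = C_N/C_{M0} = 0.119.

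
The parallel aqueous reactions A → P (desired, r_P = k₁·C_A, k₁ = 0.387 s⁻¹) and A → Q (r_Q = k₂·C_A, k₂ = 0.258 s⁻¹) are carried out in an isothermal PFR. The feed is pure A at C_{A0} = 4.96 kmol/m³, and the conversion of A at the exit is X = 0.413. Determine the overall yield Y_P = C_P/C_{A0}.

C_A = C_{A0}(1−X) = 2.912 kmol/m³.
Both paths are first order in A, so the instantaneous fraction to P is constant: dC_P/d(−C_A) = k₁/(k₁+k₂) = 0.6000.
C_P = 0.6000·(C_{A0}−C_A) = 0.6000×2.048 = 1.23 kmol/m³.
Y_P = C_P/C_{A0} = 1.229/4.96 = 0.248.

0.248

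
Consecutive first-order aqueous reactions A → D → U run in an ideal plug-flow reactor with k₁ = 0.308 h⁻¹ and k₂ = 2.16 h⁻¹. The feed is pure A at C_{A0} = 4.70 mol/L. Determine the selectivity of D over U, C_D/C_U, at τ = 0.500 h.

1.52

For first-order series with pure A initially, C_D(τ) = k₁C_{A0}/(k₂−k₁)·(e^(−k₁τ) − e^(−k₂τ)).
e^(−k₁τ) = e^(−0.308×0.500) = e^(−0.1540) = 0.8573; e^(−k₂τ) = e^(−1.080) = 0.3396.
C_D = 0.308×4.70/(2.16−0.308) × (0.8573−0.3396) = 0.7816×0.5177 = 0.4046 mol/L.
C_A = C_{A0}e^(−k₁τ) = 4.029 mol/L, so C_U = C_{A0}−C_A−C_D = 0.2662 mol/L; C_D/C_U = 1.52.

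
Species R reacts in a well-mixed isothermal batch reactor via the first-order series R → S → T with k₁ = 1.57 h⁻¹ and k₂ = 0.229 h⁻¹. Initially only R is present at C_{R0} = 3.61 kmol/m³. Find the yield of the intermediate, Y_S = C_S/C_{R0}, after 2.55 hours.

0.632

For first-order series with pure R initially, C_S(t) = k₁C_{R0}/(k₂−k₁)·(e^(−k₁t) − e^(−k₂t)).
e^(−k₁t) = e^(−1.57×2.55) = e^(−4.003) = 0.01825; e^(−k₂t) = e^(−0.5839) = 0.5577.
C_S = 1.57×3.61/(0.229−1.57) × (0.01825−0.5577) = (-4.226)×(-0.5394) = 2.280 kmol/m³.
Y_S = C_S/C_{R0} = 2.280/3.61 = 0.632.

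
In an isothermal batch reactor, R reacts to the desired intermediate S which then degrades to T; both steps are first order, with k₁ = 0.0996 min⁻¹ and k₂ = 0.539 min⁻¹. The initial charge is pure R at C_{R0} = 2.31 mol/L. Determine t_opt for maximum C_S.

The intermediate peaks when r₁ = r₂, i.e. k₁e^(−k₁t) = k₂e^(−k₂t), giving t_opt = ln(k₂/k₁)/(k₂−k₁).
= ln(0.539/0.0996)/(0.539−0.0996) = ln(5.412)/0.4394 = 1.689/0.4394 = 3.84 min.

3.84 min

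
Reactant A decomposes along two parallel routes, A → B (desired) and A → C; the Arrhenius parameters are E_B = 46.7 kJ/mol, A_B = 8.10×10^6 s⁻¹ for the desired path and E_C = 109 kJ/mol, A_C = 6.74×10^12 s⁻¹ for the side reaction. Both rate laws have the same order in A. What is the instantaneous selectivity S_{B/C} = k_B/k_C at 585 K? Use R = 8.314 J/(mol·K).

With equal orders, S_{B/C} = k_B/k_C = (A_B/A_C)·exp[(E_C−E_B)/(RT)].
(E_C−E_B)/(RT) = (109−46.7)×10³/(8.314×585) = 62300/4864 = 12.81.
k_B/k_C = (8.10×10^6/6.74×10^12)·exp(12.81) = 1.202×10^-6 × 3.656×10^5 = 0.439.

0.439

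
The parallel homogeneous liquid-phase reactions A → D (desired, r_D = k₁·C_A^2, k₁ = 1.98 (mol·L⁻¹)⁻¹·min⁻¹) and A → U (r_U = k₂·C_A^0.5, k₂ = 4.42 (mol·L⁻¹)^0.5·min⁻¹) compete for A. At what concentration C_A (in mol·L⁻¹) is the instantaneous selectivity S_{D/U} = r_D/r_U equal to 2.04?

2.75 mol·L⁻¹

S_{D/U} = (k₁/k₂)·C_A^1.5 ⇒ C_A = (S·k₂/k₁)^(1/1.5).
= (2.04×4.42/1.98)^(0.6667) = (4.554)^(0.6667) = 2.75 mol·L⁻¹.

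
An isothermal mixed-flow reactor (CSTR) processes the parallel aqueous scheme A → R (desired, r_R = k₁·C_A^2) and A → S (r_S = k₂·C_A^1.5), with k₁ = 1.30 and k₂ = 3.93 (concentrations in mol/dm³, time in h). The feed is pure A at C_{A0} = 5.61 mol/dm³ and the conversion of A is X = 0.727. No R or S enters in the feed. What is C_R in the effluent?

Exit C_A = C_{A0}(1−X) = 5.61×0.273 = 1.532 mol/dm³.
A CSTR operates uniformly at the exit composition, giving r_R = 3.049 and r_S = 7.449 (each k·C_A^n at C_A = 1.532).
Fraction of consumed A going to R: r_R/(r_R+r_S) = 0.2905.
C_R = 0.2905·C_{A0}·X = 0.2905×5.61×0.727 = 1.18 mol/dm³.

1.18 mol/dm³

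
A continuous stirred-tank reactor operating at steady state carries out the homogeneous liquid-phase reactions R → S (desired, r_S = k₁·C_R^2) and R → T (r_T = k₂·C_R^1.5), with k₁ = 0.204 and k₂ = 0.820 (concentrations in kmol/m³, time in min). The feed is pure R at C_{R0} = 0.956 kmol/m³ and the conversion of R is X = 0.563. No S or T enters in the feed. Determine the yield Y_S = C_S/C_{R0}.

0.0780

Exit C_R = C_{R0}(1−X) = 0.956×0.437 = 0.4178 kmol/m³.
In a CSTR the entire volume is at exit conditions, so r_S = 0.204×0.4178^2 = 0.03560 and r_T = 0.820×0.4178^1.5 = 0.2214.
Fraction of consumed R going to S: r_S/(r_S+r_T) = 0.1385.
C_S = 0.1385·C_{R0}·X = 0.1385×0.956×0.563 = 0.0746 kmol/m³; Y_S = C_S/C_{R0} = 0.0780.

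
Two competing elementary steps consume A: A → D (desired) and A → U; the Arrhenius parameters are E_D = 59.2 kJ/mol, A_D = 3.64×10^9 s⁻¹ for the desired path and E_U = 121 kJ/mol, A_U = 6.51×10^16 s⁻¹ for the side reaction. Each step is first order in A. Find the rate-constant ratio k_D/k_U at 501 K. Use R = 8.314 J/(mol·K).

0.155

k_D/k_U = (A_D/A_U)·exp[−(E_D−E_U)/(RT)] = (A_D/A_U)·exp[(E_U−E_D)/(RT)].
(E_U−E_D)/(RT) = (121−59.2)×10³/(8.314×501) = 61800/4165 = 14.84.
k_D/k_U = (3.64×10^9/6.51×10^16)·exp(14.84) = 5.591×10^-8 × 2.777×10^6 = 0.155.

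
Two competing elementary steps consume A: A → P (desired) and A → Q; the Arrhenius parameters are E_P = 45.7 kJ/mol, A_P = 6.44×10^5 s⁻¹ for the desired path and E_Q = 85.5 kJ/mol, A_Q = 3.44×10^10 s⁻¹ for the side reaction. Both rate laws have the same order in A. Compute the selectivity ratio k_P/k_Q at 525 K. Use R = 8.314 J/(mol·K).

Since both paths have the same order in A, the concentration cancels and S_{P/Q} = k_P/k_Q = (A_P/A_Q)·exp[(E_Q−E_P)/(RT)].
(E_Q−E_P)/(RT) = (85.5−45.7)×10³/(8.314×525) = 39800/4365 = 9.118.
k_P/k_Q = (6.44×10^5/3.44×10^10)·exp(9.118) = 1.872×10^-5 × 9121 = 0.171.
Since E_P < E_Q, lowering the temperature improves selectivity toward P.

0.171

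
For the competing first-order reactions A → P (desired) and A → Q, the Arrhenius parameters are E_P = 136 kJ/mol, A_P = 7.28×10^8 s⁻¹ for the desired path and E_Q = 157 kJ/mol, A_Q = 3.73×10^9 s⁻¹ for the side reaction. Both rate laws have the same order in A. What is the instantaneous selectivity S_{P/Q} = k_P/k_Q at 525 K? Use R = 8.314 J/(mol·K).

With equal orders, S_{P/Q} = k_P/k_Q = (A_P/A_Q)·exp[(E_Q−E_P)/(RT)].
(E_Q−E_P)/(RT) = (157−136)×10³/(8.314×525) = 21000/4365 = 4.811.
k_P/k_Q = (7.28×10^8/3.73×10^9)·exp(4.811) = 0.1952 × 122.9 = 24.0.
Since E_P < E_Q, lowering the temperature improves selectivity toward P.

24.0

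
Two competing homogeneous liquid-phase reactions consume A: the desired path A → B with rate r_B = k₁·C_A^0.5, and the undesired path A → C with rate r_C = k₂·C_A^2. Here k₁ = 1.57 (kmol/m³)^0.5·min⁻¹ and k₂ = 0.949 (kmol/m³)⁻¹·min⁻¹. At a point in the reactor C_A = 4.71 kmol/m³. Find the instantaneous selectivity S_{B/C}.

S_{B/C} = r_B/r_C = (k₁·C_A^0.5)/(k₂·C_A^2) = (k₁/k₂)·C_A^-1.5.
= (1.57×4.710^0.5) / (0.949×4.710^2) = 3.407/21.05 = 0.162.

0.162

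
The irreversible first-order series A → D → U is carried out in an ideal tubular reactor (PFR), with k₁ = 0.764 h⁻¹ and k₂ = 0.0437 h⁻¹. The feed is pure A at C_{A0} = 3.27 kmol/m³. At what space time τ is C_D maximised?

3.97 h

For first-order series the maximum of C_D occurs at τ_opt = ln(k₂/k₁)/(k₂−k₁).
= ln(0.0437/0.764)/(0.0437−0.764) = ln(0.05720)/-0.7203 = -2.861/-0.7203 = 3.97 h.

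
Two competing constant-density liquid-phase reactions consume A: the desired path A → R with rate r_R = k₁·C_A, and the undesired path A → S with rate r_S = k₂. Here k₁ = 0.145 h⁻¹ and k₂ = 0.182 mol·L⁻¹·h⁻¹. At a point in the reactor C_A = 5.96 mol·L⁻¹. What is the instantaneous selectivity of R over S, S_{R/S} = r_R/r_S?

4.75

S_{R/S} = r_R/r_S = (k₁·C_A)/(k₂) = (k₁/k₂)·C_A.
= (0.145×5.960) / (0.182) = 0.8642/0.1820 = 4.75.
Since the desired path is higher order in A, keeping C_A high (PFR or concentrated feed) favours R.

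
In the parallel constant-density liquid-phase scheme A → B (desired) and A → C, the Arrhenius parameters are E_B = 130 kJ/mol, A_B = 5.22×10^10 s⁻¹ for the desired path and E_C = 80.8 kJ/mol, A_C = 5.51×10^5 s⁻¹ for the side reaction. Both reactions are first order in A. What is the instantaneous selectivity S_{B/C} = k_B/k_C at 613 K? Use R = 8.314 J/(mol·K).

6.08

k_B/k_C = (A_B/A_C)·exp[−(E_B−E_C)/(RT)] = (A_B/A_C)·exp[(E_C−E_B)/(RT)].
(E_C−E_B)/(RT) = (80.8−130)×10³/(8.314×613) = -49200/5096 = -9.654.
k_B/k_C = (5.22×10^10/5.51×10^5)·exp(-9.654) = 94737 × 6.419×10^-5 = 6.08.
Since E_B > E_C, raising the temperature improves selectivity toward B.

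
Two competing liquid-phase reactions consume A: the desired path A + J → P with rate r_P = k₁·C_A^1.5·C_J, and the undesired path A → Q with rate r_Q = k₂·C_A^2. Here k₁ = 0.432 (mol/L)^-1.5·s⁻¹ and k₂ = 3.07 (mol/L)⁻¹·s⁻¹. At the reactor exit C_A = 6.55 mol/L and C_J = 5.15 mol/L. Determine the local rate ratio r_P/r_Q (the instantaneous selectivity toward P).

0.283

S_{P/Q} = r_P/r_Q = (k₁·C_A^1.5·C_J)/(k₂·C_A^2) = (k₁/k₂)·C_A^-0.5·C_J.
= (0.432×6.550^1.5×5.150) / (3.07×6.550^2) = 37.30/131.7 = 0.283.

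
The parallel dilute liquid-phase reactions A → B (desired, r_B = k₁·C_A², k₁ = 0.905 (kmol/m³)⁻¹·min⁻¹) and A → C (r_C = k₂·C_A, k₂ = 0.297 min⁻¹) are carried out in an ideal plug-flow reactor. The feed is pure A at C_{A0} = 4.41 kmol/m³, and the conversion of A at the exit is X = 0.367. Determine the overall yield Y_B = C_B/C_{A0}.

C_A = C_{A0}(1−X) = 2.792 kmol/m³.
Along a PFR/batch, dC_C/dC_A = −r_C/(r_B+r_C) = −k₂/(k₂+k₁·C_A).
Integrating from C_{A0} to C_A: C_C = (0.297/0.905)·ln[(0.297+0.905·4.41)/(0.297+0.905·2.79)] = 0.3282·ln(4.288/2.823) = 0.1371 kmol/m³.
Then C_B = (C_{A0}−C_A) − C_C = 1.618 − 0.1371 = 1.481 kmol/m³.
Y_B = C_B/C_{A0} = 1.481/4.41 = 0.336.

0.336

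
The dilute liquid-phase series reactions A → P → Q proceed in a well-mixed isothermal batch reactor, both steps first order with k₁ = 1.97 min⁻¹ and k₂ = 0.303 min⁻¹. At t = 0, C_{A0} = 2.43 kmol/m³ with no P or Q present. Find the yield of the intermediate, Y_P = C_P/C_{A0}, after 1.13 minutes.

0.712

For first-order series with pure A initially, C_P(t) = k₁C_{A0}/(k₂−k₁)·(e^(−k₁t) − e^(−k₂t)).
e^(−k₁t) = e^(−1.97×1.13) = e^(−2.226) = 0.1079; e^(−k₂t) = e^(−0.3424) = 0.7101.
C_P = 1.97×2.43/(0.303−1.97) × (0.1079−0.7101) = (-2.872)×(-0.6021) = 1.729 kmol/m³.
Y_P = C_P/C_{A0} = 1.729/2.43 = 0.712.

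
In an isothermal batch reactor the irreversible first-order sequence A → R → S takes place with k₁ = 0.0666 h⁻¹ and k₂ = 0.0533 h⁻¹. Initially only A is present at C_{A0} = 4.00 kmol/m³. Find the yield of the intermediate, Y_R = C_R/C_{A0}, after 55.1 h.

Solving the coupled first-order balances gives C_R(t) = [k₁/(k₂−k₁)]·C_{A0}·(e^(−k₁t) − e^(−k₂t)).
e^(−k₁t) = e^(−0.0666×55.1) = e^(−3.670) = 0.02549; e^(−k₂t) = e^(−2.937) = 0.05303.
C_R = 0.0666×4.00/(0.0533−0.0666) × (0.02549−0.05303) = (-20.03)×(-0.02755) = 0.5518 kmol/m³.
Y_R = C_R/C_{A0} = 0.5518/4.00 = 0.138.

0.138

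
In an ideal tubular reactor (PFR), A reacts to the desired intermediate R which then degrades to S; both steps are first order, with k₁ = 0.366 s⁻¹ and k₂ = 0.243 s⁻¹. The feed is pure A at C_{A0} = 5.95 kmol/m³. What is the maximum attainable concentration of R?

For a first-order series the maximum intermediate yield is C_{R,max}/C_{A0} = (k₁/k₂)^[k₂/(k₂−k₁)].
= (0.366/0.243)^(0.243/(0.243−0.366)) = (1.506)^(-1.976) = 0.4452.
C_{R,max} = 0.4452×5.95 = 2.65 kmol/m³.

2.65 kmol/m³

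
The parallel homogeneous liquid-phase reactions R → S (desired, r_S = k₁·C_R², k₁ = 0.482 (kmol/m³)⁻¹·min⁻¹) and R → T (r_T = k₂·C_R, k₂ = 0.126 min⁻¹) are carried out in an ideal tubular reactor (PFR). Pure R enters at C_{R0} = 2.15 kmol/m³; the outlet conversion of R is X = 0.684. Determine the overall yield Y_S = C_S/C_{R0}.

C_R = C_{R0}(1−X) = 0.6794 kmol/m³.
Along a PFR/batch, dC_T/dC_R = −r_T/(r_S+r_T) = −k₂/(k₂+k₁·C_R).
Integrating from C_{R0} to C_R: C_T = (0.126/0.482)·ln[(0.126+0.482·2.15)/(0.126+0.482·0.679)] = 0.2614·ln(1.162/0.4535) = 0.2460 kmol/m³.
Then C_S = (C_{R0}−C_R) − C_T = 1.471 − 0.2460 = 1.225 kmol/m³.
Y_S = C_S/C_{R0} = 1.225/2.15 = 0.570.

0.570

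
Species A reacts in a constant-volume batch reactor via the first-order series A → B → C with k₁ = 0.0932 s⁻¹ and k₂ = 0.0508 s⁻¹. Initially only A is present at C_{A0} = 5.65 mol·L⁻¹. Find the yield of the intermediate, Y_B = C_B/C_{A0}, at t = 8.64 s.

0.435

The intermediate concentration in a first-order A→B→C sequence is C_B = k₁C_{A0}(e^(−k₁t) − e^(−k₂t))/(k₂−k₁).
e^(−k₁t) = e^(−0.0932×8.64) = e^(−0.8052) = 0.4470; e^(−k₂t) = e^(−0.4389) = 0.6447.
C_B = 0.0932×5.65/(0.0508−0.0932) × (0.4470−0.6447) = (-12.42)×(-0.1978) = 2.456 mol·L⁻¹.
Y_B = C_B/C_{A0} = 2.456/5.65 = 0.435.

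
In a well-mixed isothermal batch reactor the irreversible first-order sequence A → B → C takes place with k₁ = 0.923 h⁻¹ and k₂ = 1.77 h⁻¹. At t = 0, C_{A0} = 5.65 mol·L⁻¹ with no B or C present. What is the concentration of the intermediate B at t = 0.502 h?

Solving the coupled first-order balances gives C_B(t) = [k₁/(k₂−k₁)]·C_{A0}·(e^(−k₁t) − e^(−k₂t)).
e^(−k₁t) = e^(−0.923×0.502) = e^(−0.4633) = 0.6292; e^(−k₂t) = e^(−0.8885) = 0.4113.
C_B = 0.923×5.65/(1.77−0.923) × (0.6292−0.4113) = 6.157×0.2179 = 1.342 mol·L⁻¹.

1.34 mol·L⁻¹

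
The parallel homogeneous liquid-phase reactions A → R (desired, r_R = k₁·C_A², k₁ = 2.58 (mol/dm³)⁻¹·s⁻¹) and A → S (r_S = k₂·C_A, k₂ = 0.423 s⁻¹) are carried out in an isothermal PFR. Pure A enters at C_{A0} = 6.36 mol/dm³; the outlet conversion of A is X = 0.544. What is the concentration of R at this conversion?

3.34 mol/dm³

C_A = C_{A0}(1−X) = 2.900 mol/dm³.
Along a PFR/batch, dC_S/dC_A = −r_S/(r_R+r_S) = −k₂/(k₂+k₁·C_A).
Integrating from C_{A0} to C_A: C_S = (0.423/2.58)·ln[(0.423+2.58·6.36)/(0.423+2.58·2.90)] = 0.1640·ln(16.83/7.905) = 0.1239 mol/dm³.
Then C_R = (C_{A0}−C_A) − C_S = 3.460 − 0.1239 = 3.336 mol/dm³.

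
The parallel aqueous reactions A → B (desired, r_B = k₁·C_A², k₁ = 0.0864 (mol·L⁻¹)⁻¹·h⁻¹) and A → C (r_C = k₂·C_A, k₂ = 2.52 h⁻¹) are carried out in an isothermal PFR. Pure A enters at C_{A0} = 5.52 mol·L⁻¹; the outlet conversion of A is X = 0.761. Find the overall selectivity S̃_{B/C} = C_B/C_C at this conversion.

0.116

C_A = C_{A0}(1−X) = 1.319 mol·L⁻¹.
Along a PFR/batch, dC_C/dC_A = −r_C/(r_B+r_C) = −k₂/(k₂+k₁·C_A).
Integrating from C_{A0} to C_A: C_C = (2.52/0.0864)·ln[(2.52+0.0864·5.52)/(2.52+0.0864·1.32)] = 29.17·ln(2.997/2.634) = 3.765 mol·L⁻¹.
Then C_B = (C_{A0}−C_A) − C_C = 4.201 − 3.765 = 0.4356 mol·L⁻¹.
S̃_{B/C} = C_B/C_C = 0.4356/3.765 = 0.116.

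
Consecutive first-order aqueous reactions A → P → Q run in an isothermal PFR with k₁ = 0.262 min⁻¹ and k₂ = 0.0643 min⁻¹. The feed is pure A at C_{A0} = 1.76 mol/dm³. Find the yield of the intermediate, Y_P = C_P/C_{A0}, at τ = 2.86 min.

Solving the coupled first-order balances gives C_P(τ) = [k₁/(k₂−k₁)]·C_{A0}·(e^(−k₁τ) − e^(−k₂τ)).
e^(−k₁τ) = e^(−0.262×2.86) = e^(−0.7493) = 0.4727; e^(−k₂τ) = e^(−0.1839) = 0.8320.
C_P = 0.262×1.76/(0.0643−0.262) × (0.4727−0.8320) = (-2.332)×(-0.3593) = 0.8381 mol/dm³.
Y_P = C_P/C_{A0} = 0.8381/1.76 = 0.476.

0.476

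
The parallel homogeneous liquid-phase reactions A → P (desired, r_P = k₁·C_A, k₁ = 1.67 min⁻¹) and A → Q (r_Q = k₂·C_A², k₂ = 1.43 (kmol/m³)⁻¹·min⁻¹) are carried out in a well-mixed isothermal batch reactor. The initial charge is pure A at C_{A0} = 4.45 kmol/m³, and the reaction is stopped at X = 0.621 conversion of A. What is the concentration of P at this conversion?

0.791 kmol/m³

C_A = C_{A0}(1−X) = 1.687 kmol/m³.
Along a PFR/batch, dC_P/dC_A = −r_P/(r_P+r_Q) = −k₁/(k₁+k₂·C_A).
Integrating from C_{A0} to C_A: C_P = (1.67/1.43)·ln[(1.67+1.43·4.45)/(1.67+1.43·1.69)] = 1.168·ln(8.034/4.082) = 0.7907 kmol/m³.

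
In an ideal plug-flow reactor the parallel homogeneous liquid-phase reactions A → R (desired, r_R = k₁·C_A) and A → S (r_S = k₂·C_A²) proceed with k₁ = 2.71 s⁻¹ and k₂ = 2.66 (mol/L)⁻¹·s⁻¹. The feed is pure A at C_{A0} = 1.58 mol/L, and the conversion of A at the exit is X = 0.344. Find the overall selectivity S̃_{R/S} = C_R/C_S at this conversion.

0.785

C_A = C_{A0}(1−X) = 1.036 mol/L.
Along a PFR/batch, dC_R/dC_A = −r_R/(r_R+r_S) = −k₁/(k₁+k₂·C_A).
Integrating from C_{A0} to C_A: C_R = (2.71/2.66)·ln[(2.71+2.66·1.58)/(2.71+2.66·1.04)] = 1.019·ln(6.913/5.467) = 0.2390 mol/L.
C_S = (C_{A0}−C_A)−C_R = 0.3045 mol/L; S̃_{R/S} = 0.2390/0.3045 = 0.785.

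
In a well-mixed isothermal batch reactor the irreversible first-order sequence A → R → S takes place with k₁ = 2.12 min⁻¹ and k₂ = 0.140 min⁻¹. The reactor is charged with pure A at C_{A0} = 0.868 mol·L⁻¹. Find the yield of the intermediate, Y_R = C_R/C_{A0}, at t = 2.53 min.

For first-order series with pure A initially, C_R(t) = k₁C_{A0}/(k₂−k₁)·(e^(−k₁t) − e^(−k₂t)).
e^(−k₁t) = e^(−2.12×2.53) = e^(−5.364) = 0.004684; e^(−k₂t) = e^(−0.3542) = 0.7017.
C_R = 2.12×0.868/(0.140−2.12) × (0.004684−0.7017) = (-0.9294)×(-0.6971) = 0.6478 mol·L⁻¹.
Y_R = C_R/C_{A0} = 0.6478/0.868 = 0.746.

0.746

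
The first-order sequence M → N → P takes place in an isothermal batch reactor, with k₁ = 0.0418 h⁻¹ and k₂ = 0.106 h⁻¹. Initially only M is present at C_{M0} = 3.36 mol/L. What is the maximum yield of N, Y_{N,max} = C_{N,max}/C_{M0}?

At the optimum, C_{N,max}/C_{M0} = (k₁/k₂)^[k₂/(k₂−k₁)].
= (0.0418/0.106)^(0.106/(0.106−0.0418)) = (0.3943)^(1.651) = 0.2152.

0.215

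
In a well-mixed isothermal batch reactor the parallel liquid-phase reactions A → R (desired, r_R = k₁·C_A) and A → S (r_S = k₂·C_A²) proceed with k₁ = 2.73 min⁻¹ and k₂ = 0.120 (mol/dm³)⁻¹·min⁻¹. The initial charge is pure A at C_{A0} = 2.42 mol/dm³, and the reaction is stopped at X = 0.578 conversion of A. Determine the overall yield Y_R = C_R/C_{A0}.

0.538

C_A = C_{A0}(1−X) = 1.021 mol/dm³.
Along a PFR/batch, dC_R/dC_A = −r_R/(r_R+r_S) = −k₁/(k₁+k₂·C_A).
Integrating from C_{A0} to C_A: C_R = (2.73/0.120)·ln[(2.73+0.120·2.42)/(2.73+0.120·1.02)] = 22.75·ln(3.020/2.853) = 1.301 mol/dm³.
Y_R = C_R/C_{A0} = 1.301/2.42 = 0.538.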